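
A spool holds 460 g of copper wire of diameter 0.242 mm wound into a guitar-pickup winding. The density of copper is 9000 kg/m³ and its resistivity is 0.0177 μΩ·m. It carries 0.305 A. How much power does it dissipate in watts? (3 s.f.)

39.8 W

ρ = 0.0177 μΩ·m = 1.77×10^-8 Ω·m
A = π(d/2)² = π(1.2100e-04 m)² = 4.5996e-08 m²
L = m/(density·A) = 0.46/(9000×4.5996e-08) = 1111 m
R = ρL/A = (1.77×10^-8)(1111)/(4.5996e-08) = 427.6 Ω
P = I²R = (0.305)² × 427.6 = 39.8 W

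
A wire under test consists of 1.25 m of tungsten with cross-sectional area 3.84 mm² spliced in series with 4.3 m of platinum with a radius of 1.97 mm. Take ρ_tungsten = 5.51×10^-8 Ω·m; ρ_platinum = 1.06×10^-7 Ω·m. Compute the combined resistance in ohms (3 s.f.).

0.0553 Ω

Segment 1: A = 3.84 mm² = 3.840e-06 m²
R₁ = ρL/A = (5.51×10^-8)(1.25)/(3.840e-06) = 0.01794 Ω
Segment 2: A = πr² = π(1.9700e-03 m)² = 1.219e-05 m²
R₂ = (1.06×10^-7)(4.3)/(1.219e-05) = 0.03738 Ω
R = R₁ + R₂ = 0.0553 Ω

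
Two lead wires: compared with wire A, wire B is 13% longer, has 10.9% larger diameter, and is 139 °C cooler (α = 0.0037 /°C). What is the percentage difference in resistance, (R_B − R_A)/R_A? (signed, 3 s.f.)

-55.4%

R ∝ ρL/d² with ρ ∝ (1+αΔT), so R_B/R_A = (1 + 13/100) × (1 + 10.9/100)⁻² × (1 − 0.0037×139)
= 1.13 × 0.8131 × 0.4857 = 0.4463
(R_B − R_A)/R_A = 0.4463 − 1 = -55.4%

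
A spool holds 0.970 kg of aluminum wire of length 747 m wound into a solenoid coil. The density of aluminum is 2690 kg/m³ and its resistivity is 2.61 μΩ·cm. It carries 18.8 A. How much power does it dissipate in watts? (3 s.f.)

14300 W

ρ = 2.61 μΩ·cm = 2.61×10^-8 Ω·m
A = m/(density·L) = 0.97/(2690×747) = 4.8272e-07 m²
R = ρL/A = (2.61×10^-8)(747)/(4.8272e-07) = 40.39 Ω
P = I²R = (18.8)² × 40.39 = 14300 W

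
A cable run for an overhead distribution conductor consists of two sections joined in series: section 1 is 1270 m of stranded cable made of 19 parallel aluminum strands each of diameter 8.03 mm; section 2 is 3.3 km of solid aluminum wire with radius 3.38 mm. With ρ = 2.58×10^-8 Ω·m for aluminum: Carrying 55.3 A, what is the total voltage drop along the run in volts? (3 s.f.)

133 V

Section 1: A_strand = π(4.0150e-03)² = 5.064e-05 m²; R₁ = ρL/(N·A_s) = (2.58×10^-8)(1270)/(19×5.064e-05) = 0.03405 Ω
Section 2: A = πr² = π(3.3800e-03 m)² = 3.589e-05 m²
R₂ = (2.58×10^-8)(3300)/(3.589e-05) = 2.372 Ω
R = R₁ + R₂ = 2.406 Ω
V = IR = 55.3 × 2.406 = 133 V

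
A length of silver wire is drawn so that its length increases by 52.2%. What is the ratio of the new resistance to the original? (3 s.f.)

2.32

k = 1 + 52.2/100 = 1.522; volume constant ⇒ A' = A/k, so R' = k²R.
Factor = 2.32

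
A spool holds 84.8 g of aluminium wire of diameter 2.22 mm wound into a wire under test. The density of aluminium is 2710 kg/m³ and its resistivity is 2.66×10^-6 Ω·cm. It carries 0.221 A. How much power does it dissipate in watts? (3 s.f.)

ρ = 2.66×10^-6 Ω·cm = 2.66×10^-8 Ω·m
A = π(d/2)² = π(1.1100e-03 m)² = 3.8708e-06 m²
L = m/(density·A) = 0.0848/(2710×3.8708e-06) = 8.084 m
R = ρL/A = (2.66×10^-8)(8.084)/(3.8708e-06) = 0.05555 Ω
P = I²R = (0.221)² × 0.05555 = 0.00271 W

0.00271 W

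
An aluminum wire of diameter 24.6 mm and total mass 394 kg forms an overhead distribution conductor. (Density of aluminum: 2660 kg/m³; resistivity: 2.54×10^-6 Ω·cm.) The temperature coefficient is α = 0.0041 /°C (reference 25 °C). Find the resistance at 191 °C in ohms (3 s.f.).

0.0280 Ω

ρ = 2.54×10^-6 Ω·cm = 2.54×10^-8 Ω·m
A = π(d/2)² = π(1.2300e-02 m)² = 4.7529e-04 m²
L = m/(density·A) = 394/(2660×4.7529e-04) = 311.6 m
R = ρL/A = (2.54×10^-8)(311.6)/(4.7529e-04) = 0.01665 Ω
R(191 °C) = 0.01665 × (1 + 0.0041×166) = 0.0280 Ω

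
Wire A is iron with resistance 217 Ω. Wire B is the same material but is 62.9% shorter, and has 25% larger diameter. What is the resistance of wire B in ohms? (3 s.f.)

51.5 Ω

R ∝ L/d², so R_B/R_A = (1 − 62.9/100) × (1 + 25/100)⁻²
= 0.371 × 0.64 = 0.2374
R_B = 0.2374 × 217 = 51.5 Ω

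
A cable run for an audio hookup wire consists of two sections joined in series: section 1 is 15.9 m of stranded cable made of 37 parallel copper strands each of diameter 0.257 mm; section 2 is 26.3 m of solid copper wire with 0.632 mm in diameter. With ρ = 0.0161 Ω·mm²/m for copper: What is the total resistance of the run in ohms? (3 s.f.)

ρ = 0.0161 Ω·mm²/m = 1.61×10^-8 Ω·m
Section 1: A_strand = π(1.2850e-04)² = 5.187e-08 m²; R₁ = ρL/(N·A_s) = (1.61×10^-8)(15.9)/(37×5.187e-08) = 0.1334 Ω
Section 2: A = π(d/2)² = π(3.1600e-04 m)² = 3.137e-07 m²
R₂ = (1.61×10^-8)(26.3)/(3.137e-07) = 1.35 Ω
R = R₁ + R₂ = 1.48 Ω

1.48 Ω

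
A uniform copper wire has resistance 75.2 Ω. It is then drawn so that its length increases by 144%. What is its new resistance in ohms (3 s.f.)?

448 Ω

k = 1 + 144/100 = 2.44; volume constant ⇒ A' = A/k, so R' = k²R.
R' = 5.954 × 75.2 = 448 Ω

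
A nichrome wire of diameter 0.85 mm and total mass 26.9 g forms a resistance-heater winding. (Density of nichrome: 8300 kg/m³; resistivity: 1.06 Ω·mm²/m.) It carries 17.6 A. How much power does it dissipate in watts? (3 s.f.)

3300 W

ρ = 1.06 Ω·mm²/m = 1.06×10^-6 Ω·m
A = π(d/2)² = π(4.2500e-04 m)² = 5.6745e-07 m²
L = m/(density·A) = 0.0269/(8300×5.6745e-07) = 5.711 m
R = ρL/A = (1.06×10^-6)(5.711)/(5.6745e-07) = 10.67 Ω
P = I²R = (17.6)² × 10.67 = 3300 W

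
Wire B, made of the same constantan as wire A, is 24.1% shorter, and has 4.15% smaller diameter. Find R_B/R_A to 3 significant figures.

0.826

R ∝ L/d², so R_B/R_A = (1 − 24.1/100) × (1 − 4.15/100)⁻²
= 0.759 × 1.089 = 0.826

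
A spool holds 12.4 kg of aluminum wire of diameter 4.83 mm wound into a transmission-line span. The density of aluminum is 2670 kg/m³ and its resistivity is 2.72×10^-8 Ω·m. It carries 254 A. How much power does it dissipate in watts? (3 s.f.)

A = π(d/2)² = π(2.4150e-03 m)² = 1.8322e-05 m²
L = m/(density·A) = 12.4/(2670×1.8322e-05) = 253.5 m
R = ρL/A = (2.72×10^-8)(253.5)/(1.8322e-05) = 0.3763 Ω
P = I²R = (254)² × 0.3763 = 24300 W

24300 W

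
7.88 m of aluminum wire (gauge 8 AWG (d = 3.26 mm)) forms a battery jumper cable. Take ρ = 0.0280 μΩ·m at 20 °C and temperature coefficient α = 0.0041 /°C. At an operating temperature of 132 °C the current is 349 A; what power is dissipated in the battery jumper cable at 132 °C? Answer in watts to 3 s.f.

ρ = 0.0280 μΩ·m = 2.80×10^-8 Ω·m
A = π(3.26/2 mm)² = π(1.6300e-03 m)² = 8.347e-06 m²
R₍20₎ = ρL/A = (2.80×10^-8)(7.88)/(8.347e-06) = 0.02643 Ω
R₍132₎ = R₍20₎(1 + αΔT) = 0.02643 × (1 + 0.0041×112) = 0.03857 Ω
P = I²R = (349)² × 0.03857 = 4700 W

4700 W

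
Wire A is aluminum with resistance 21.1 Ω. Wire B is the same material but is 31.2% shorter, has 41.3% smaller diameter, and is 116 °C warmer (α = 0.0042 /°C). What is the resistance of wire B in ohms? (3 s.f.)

62.7 Ω

R ∝ ρL/d² with ρ ∝ (1+αΔT), so R_B/R_A = (1 − 31.2/100) × (1 − 41.3/100)⁻² × (1 + 0.0042×116)
= 0.688 × 2.902 × 1.487 = 2.97
R_B = 2.97 × 21.1 = 62.7 Ω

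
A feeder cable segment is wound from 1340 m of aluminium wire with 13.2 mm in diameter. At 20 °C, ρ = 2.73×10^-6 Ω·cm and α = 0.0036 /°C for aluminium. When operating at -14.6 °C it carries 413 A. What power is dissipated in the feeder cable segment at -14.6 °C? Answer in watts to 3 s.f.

39900 W

ρ = 2.73×10^-6 Ω·cm = 2.73×10^-8 Ω·m
A = π(d/2)² = π(6.6000e-03 m)² = 1.368e-04 m²
R₍20₎ = ρL/A = (2.73×10^-8)(1340)/(1.368e-04) = 0.2673 Ω
R₍-14.6₎ = R₍20₎(1 + αΔT) = 0.2673 × (1 + 0.0036×-34.6) = 0.234 Ω
P = I²R = (413)² × 0.234 = 39900 W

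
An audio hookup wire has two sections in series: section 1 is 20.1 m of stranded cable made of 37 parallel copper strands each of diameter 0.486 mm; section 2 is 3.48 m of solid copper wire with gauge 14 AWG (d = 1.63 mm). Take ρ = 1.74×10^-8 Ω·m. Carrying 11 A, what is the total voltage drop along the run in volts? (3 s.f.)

0.880 V

Section 1: A_strand = π(2.4300e-04)² = 1.855e-07 m²; R₁ = ρL/(N·A_s) = (1.74×10^-8)(20.1)/(37×1.855e-07) = 0.05095 Ω
Section 2: A = π(1.63/2 mm)² = π(8.1500e-04 m)² = 2.087e-06 m²
R₂ = (1.74×10^-8)(3.48)/(2.087e-06) = 0.02902 Ω
R = R₁ + R₂ = 0.07997 Ω
V = IR = 11 × 0.07997 = 0.880 V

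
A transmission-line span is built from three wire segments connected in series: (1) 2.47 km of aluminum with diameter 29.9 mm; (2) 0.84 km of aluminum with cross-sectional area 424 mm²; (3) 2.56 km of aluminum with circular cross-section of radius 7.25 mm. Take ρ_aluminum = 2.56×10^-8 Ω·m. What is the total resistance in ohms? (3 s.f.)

Seg 1: A = π(d/2)² = π(1.4950e-02 m)² = 7.022e-04 m²
R_1 = (2.56×10^-8)(2470)/(7.022e-04) = 0.09005 Ω
Seg 2: A = 424 mm² = 4.240e-04 m²
R_2 = (2.56×10^-8)(840)/(4.240e-04) = 0.05072 Ω
Seg 3: A = πr² = π(7.2500e-03 m)² = 1.651e-04 m²
R_3 = (2.56×10^-8)(2560)/(1.651e-04) = 0.3969 Ω
R_total = R_1 + R_2 + R_3 = 0.538 Ω

0.538 Ω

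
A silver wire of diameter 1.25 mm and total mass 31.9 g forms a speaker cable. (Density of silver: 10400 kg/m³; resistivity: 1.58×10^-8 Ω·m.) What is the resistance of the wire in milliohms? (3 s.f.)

32.2 mΩ

A = π(d/2)² = π(6.2500e-04 m)² = 1.2272e-06 m²
L = m/(density·A) = 0.0319/(10400×1.2272e-06) = 2.499 m
R = ρL/A = (1.58×10^-8)(2.499)/(1.2272e-06) = 32.2 mΩ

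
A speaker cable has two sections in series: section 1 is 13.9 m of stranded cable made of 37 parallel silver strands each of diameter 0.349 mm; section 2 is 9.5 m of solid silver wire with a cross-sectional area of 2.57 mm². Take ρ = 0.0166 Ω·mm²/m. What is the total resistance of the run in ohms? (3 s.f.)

ρ = 0.0166 Ω·mm²/m = 1.66×10^-8 Ω·m
Section 1: A_strand = π(1.7450e-04)² = 9.566e-08 m²; R₁ = ρL/(N·A_s) = (1.66×10^-8)(13.9)/(37×9.566e-08) = 0.06519 Ω
Section 2: A = 2.57 mm² = 2.570e-06 m²
R₂ = (1.66×10^-8)(9.5)/(2.570e-06) = 0.06136 Ω
R = R₁ + R₂ = 0.127 Ω

0.127 Ω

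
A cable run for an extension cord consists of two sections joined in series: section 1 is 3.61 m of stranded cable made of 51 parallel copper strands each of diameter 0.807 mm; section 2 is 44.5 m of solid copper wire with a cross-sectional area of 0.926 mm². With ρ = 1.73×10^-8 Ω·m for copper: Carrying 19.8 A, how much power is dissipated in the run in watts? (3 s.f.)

Section 1: A_strand = π(4.0350e-04)² = 5.115e-07 m²; R₁ = ρL/(N·A_s) = (1.73×10^-8)(3.61)/(51×5.115e-07) = 0.002394 Ω
Section 2: A = 0.926 mm² = 9.260e-07 m²
R₂ = (1.73×10^-8)(44.5)/(9.260e-07) = 0.8314 Ω
R = R₁ + R₂ = 0.8338 Ω
P = I²R = (19.8)² × 0.8338 = 327 W

327 W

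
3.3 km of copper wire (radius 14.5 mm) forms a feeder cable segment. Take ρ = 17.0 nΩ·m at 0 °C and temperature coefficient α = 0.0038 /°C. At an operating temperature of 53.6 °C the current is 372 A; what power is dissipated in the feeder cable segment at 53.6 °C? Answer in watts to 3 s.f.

ρ = 17.0 nΩ·m = 1.70×10^-8 Ω·m
A = πr² = π(1.4500e-02 m)² = 6.605e-04 m²
R₍0₎ = ρL/A = (1.70×10^-8)(3300)/(6.605e-04) = 0.08493 Ω
R₍53.6₎ = R₍0₎(1 + αΔT) = 0.08493 × (1 + 0.0038×53.6) = 0.1022 Ω
P = I²R = (372)² × 0.1022 = 14100 W

14100 W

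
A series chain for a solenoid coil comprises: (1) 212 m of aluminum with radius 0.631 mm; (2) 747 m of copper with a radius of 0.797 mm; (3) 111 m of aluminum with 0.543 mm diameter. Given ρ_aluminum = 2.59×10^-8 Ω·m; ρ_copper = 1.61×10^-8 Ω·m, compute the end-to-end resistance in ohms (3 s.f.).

22.8 Ω

Seg 1: A = πr² = π(6.3100e-04 m)² = 1.251e-06 m²
R_1 = (2.59×10^-8)(212)/(1.251e-06) = 4.39 Ω
Seg 2: A = πr² = π(7.9700e-04 m)² = 1.996e-06 m²
R_2 = (1.61×10^-8)(747)/(1.996e-06) = 6.027 Ω
Seg 3: A = π(d/2)² = π(2.7150e-04 m)² = 2.316e-07 m²
R_3 = (2.59×10^-8)(111)/(2.316e-07) = 12.41 Ω
R_total = R_1 + R_2 + R_3 = 22.8 Ω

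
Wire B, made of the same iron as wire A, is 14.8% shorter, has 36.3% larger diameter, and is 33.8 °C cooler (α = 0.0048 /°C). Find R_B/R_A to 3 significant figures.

R ∝ ρL/d² with ρ ∝ (1+αΔT), so R_B/R_A = (1 − 14.8/100) × (1 + 36.3/100)⁻² × (1 − 0.0048×33.8)
= 0.852 × 0.5383 × 0.8378 = 0.384

0.384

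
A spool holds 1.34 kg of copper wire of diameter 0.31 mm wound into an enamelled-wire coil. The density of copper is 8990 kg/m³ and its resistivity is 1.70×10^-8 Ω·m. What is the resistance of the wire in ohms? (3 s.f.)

A = π(d/2)² = π(1.5500e-04 m)² = 7.5477e-08 m²
L = m/(density·A) = 1.34/(8990×7.5477e-08) = 1975 m
R = ρL/A = (1.70×10^-8)(1975)/(7.5477e-08) = 445 Ω

445 Ω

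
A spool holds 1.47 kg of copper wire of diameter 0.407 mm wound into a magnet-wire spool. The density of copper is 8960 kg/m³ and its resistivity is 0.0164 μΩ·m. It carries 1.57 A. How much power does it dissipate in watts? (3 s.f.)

ρ = 0.0164 μΩ·m = 1.64×10^-8 Ω·m
A = π(d/2)² = π(2.0350e-04 m)² = 1.3010e-07 m²
L = m/(density·A) = 1.47/(8960×1.3010e-07) = 1261 m
R = ρL/A = (1.64×10^-8)(1261)/(1.3010e-07) = 159 Ω
P = I²R = (1.57)² × 159 = 392 W

392 W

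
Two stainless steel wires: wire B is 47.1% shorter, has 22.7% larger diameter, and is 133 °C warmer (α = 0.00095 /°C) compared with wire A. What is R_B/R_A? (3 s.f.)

0.396

R ∝ ρL/d² with ρ ∝ (1+αΔT), so R_B/R_A = (1 − 47.1/100) × (1 + 22.7/100)⁻² × (1 + 0.00095×133)
= 0.529 × 0.6642 × 1.126 = 0.396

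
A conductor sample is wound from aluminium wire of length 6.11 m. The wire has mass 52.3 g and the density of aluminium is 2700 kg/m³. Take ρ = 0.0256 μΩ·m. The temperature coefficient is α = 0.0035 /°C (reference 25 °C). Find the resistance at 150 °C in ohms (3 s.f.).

0.0709 Ω

ρ = 0.0256 μΩ·m = 2.56×10^-8 Ω·m
A = m/(density·L) = 0.0523/(2700×6.11) = 3.1703e-06 m²
R = ρL/A = (2.56×10^-8)(6.11)/(3.1703e-06) = 0.04934 Ω
R(150 °C) = 0.04934 × (1 + 0.0035×125) = 0.0709 Ω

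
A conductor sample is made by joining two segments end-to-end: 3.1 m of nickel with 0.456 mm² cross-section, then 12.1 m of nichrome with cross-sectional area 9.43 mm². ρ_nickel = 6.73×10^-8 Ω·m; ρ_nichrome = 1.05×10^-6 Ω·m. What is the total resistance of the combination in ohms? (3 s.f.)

Segment 1: A = 0.456 mm² = 4.560e-07 m²
R₁ = ρL/A = (6.73×10^-8)(3.1)/(4.560e-07) = 0.4575 Ω
Segment 2: A = 9.43 mm² = 9.430e-06 m²
R₂ = (1.05×10^-6)(12.1)/(9.430e-06) = 1.347 Ω
R = R₁ + R₂ = 1.80 Ω

1.80 Ω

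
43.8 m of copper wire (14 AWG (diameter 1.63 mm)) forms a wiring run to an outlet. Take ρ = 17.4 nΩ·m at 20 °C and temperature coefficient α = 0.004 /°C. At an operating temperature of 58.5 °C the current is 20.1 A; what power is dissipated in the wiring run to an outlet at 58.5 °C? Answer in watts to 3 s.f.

ρ = 17.4 nΩ·m = 1.74×10^-8 Ω·m
A = π(1.63/2 mm)² = π(8.1500e-04 m)² = 2.087e-06 m²
R₍20₎ = ρL/A = (1.74×10^-8)(43.8)/(2.087e-06) = 0.3652 Ω
R₍58.5₎ = R₍20₎(1 + αΔT) = 0.3652 × (1 + 0.004×38.5) = 0.4215 Ω
P = I²R = (20.1)² × 0.4215 = 170 W

170 W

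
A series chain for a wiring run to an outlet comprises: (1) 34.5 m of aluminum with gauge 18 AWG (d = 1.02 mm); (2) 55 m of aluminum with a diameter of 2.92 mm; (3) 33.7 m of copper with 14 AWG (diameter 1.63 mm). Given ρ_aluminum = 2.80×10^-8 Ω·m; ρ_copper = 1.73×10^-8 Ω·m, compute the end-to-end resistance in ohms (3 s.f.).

1.69 Ω

Seg 1: A = π(1.02/2 mm)² = π(5.1000e-04 m)² = 8.171e-07 m²
R_1 = (2.80×10^-8)(34.5)/(8.171e-07) = 1.182 Ω
Seg 2: A = π(d/2)² = π(1.4600e-03 m)² = 6.697e-06 m²
R_2 = (2.80×10^-8)(55)/(6.697e-06) = 0.23 Ω
Seg 3: A = π(1.63/2 mm)² = π(8.1500e-04 m)² = 2.087e-06 m²
R_3 = (1.73×10^-8)(33.7)/(2.087e-06) = 0.2794 Ω
R_total = R_1 + R_2 + R_3 = 1.69 Ω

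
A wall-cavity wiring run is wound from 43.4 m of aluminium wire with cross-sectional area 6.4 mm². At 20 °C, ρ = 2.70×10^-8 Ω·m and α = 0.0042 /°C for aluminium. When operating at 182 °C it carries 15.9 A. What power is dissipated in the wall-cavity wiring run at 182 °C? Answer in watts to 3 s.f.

77.8 W

A = 6.4 mm² = 6.400e-06 m²
R₍20₎ = ρL/A = (2.70×10^-8)(43.4)/(6.400e-06) = 0.1831 Ω
R₍182₎ = R₍20₎(1 + αΔT) = 0.1831 × (1 + 0.0042×162) = 0.3077 Ω
P = I²R = (15.9)² × 0.3077 = 77.8 W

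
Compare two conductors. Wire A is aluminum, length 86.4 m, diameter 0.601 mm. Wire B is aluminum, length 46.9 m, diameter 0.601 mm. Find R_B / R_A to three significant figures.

R ∝ ρL/d², so R_B/R_A = (L_B/L_A)
= (46.9/86.4) = 0.543

0.543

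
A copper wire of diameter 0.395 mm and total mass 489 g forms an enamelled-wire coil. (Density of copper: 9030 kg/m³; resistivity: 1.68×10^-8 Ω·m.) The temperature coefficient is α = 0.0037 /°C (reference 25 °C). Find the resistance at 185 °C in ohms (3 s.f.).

96.5 Ω

A = π(d/2)² = π(1.9750e-04 m)² = 1.2254e-07 m²
L = m/(density·A) = 0.489/(9030×1.2254e-07) = 441.9 m
R = ρL/A = (1.68×10^-8)(441.9)/(1.2254e-07) = 60.58 Ω
R(185 °C) = 60.58 × (1 + 0.0037×160) = 96.5 Ω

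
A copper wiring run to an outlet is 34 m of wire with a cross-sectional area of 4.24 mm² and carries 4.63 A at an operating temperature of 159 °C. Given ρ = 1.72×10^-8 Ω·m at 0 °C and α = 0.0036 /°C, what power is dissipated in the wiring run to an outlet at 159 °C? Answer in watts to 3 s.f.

4.65 W

A = 4.24 mm² = 4.240e-06 m²
R₍0₎ = ρL/A = (1.72×10^-8)(34)/(4.240e-06) = 0.1379 Ω
R₍159₎ = R₍0₎(1 + αΔT) = 0.1379 × (1 + 0.0036×159) = 0.2169 Ω
P = I²R = (4.63)² × 0.2169 = 4.65 W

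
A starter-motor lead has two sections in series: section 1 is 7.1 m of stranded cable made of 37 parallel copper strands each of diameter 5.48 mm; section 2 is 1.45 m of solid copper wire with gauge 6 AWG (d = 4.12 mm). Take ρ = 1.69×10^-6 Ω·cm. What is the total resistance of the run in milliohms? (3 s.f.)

ρ = 1.69×10^-6 Ω·cm = 1.69×10^-8 Ω·m
Section 1: A_strand = π(2.7400e-03)² = 2.359e-05 m²; R₁ = ρL/(N·A_s) = (1.69×10^-8)(7.1)/(37×2.359e-05) = 1.375×10^-4 Ω
Section 2: A = π(4.12/2 mm)² = π(2.0600e-03 m)² = 1.333e-05 m²
R₂ = (1.69×10^-8)(1.45)/(1.333e-05) = 0.001838 Ω
R = R₁ + R₂ = 1.98 mΩ

1.98 mΩ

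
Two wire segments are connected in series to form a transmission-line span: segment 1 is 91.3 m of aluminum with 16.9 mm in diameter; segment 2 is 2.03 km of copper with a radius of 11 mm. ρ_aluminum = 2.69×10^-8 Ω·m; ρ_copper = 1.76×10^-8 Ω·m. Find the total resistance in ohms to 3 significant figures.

0.105 Ω

Segment 1: A = π(d/2)² = π(8.4500e-03 m)² = 2.243e-04 m²
R₁ = ρL/A = (2.69×10^-8)(91.3)/(2.243e-04) = 0.01095 Ω
Segment 2: A = πr² = π(1.1000e-02 m)² = 3.801e-04 m²
R₂ = (1.76×10^-8)(2030)/(3.801e-04) = 0.09399 Ω
R = R₁ + R₂ = 0.105 Ω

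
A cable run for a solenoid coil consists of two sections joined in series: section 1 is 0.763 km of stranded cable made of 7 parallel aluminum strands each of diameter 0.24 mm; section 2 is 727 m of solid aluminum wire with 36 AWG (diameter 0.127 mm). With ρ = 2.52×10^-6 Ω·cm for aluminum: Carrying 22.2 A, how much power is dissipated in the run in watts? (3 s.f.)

7.43×10^5 W

ρ = 2.52×10^-6 Ω·cm = 2.52×10^-8 Ω·m
Section 1: A_strand = π(1.2000e-04)² = 4.524e-08 m²; R₁ = ρL/(N·A_s) = (2.52×10^-8)(763)/(7×4.524e-08) = 60.72 Ω
Section 2: A = π(0.127/2 mm)² = π(6.3500e-05 m)² = 1.267e-08 m²
R₂ = (2.52×10^-8)(727)/(1.267e-08) = 1446 Ω
R = R₁ + R₂ = 1507 Ω
P = I²R = (22.2)² × 1507 = 7.43×10^5 W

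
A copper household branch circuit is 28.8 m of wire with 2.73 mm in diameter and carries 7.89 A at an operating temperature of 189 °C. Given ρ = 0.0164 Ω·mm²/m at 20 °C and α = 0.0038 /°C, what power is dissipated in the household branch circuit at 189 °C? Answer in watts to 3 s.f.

8.25 W

ρ = 0.0164 Ω·mm²/m = 1.64×10^-8 Ω·m
A = π(d/2)² = π(1.3650e-03 m)² = 5.853e-06 m²
R₍20₎ = ρL/A = (1.64×10^-8)(28.8)/(5.853e-06) = 0.08069 Ω
R₍189₎ = R₍20₎(1 + αΔT) = 0.08069 × (1 + 0.0038×169) = 0.1325 Ω
P = I²R = (7.89)² × 0.1325 = 8.25 W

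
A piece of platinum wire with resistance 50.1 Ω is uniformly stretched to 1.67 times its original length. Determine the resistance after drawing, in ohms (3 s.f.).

Volume constant ⇒ A' = A/k with k = 1.67. R' = ρ(kL)/(A/k) = k²R.
R' = 2.789 × 50.1 = 140 Ω

140 Ω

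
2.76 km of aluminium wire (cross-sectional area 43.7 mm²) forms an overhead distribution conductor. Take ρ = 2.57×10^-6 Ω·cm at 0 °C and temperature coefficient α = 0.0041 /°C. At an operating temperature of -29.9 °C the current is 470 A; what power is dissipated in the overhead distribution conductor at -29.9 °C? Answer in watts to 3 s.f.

ρ = 2.57×10^-6 Ω·cm = 2.57×10^-8 Ω·m
A = 43.7 mm² = 4.370e-05 m²
R₍0₎ = ρL/A = (2.57×10^-8)(2760)/(4.370e-05) = 1.623 Ω
R₍-29.9₎ = R₍0₎(1 + αΔT) = 1.623 × (1 + 0.0041×-29.9) = 1.424 Ω
P = I²R = (470)² × 1.424 = 3.15×10^5 W

3.15×10^5 W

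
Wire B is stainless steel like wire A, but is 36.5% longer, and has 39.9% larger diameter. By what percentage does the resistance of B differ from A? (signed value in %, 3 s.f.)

R ∝ L/d², so R_B/R_A = (1 + 36.5/100) × (1 + 39.9/100)⁻²
= 1.365 × 0.5109 = 0.6974
(R_B − R_A)/R_A = 0.6974 − 1 = -30.3%

-30.3%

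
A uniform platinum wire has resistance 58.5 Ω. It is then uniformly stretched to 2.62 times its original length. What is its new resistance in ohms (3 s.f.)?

402 Ω

Volume constant ⇒ A' = A/k with k = 2.62. R' = ρ(kL)/(A/k) = k²R.
R' = 6.864 × 58.5 = 402 Ω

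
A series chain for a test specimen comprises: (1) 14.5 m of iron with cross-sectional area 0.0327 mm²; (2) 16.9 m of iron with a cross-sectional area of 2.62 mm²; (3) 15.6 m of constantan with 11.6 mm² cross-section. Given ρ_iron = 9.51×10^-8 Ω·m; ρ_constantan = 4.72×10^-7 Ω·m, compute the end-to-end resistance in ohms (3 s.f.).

43.4 Ω

Seg 1: A = 0.0327 mm² = 3.270e-08 m²
R_1 = (9.51×10^-8)(14.5)/(3.270e-08) = 42.17 Ω
Seg 2: A = 2.62 mm² = 2.620e-06 m²
R_2 = (9.51×10^-8)(16.9)/(2.620e-06) = 0.6134 Ω
Seg 3: A = 11.6 mm² = 1.160e-05 m²
R_3 = (4.72×10^-7)(15.6)/(1.160e-05) = 0.6348 Ω
R_total = R_1 + R_2 + R_3 = 43.4 Ω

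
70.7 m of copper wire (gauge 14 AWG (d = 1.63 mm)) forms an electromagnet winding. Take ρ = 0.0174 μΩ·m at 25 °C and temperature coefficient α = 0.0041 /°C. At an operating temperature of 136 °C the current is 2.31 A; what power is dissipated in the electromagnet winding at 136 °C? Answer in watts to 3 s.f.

4.58 W

ρ = 0.0174 μΩ·m = 1.74×10^-8 Ω·m
A = π(1.63/2 mm)² = π(8.1500e-04 m)² = 2.087e-06 m²
R₍25₎ = ρL/A = (1.74×10^-8)(70.7)/(2.087e-06) = 0.5895 Ω
R₍136₎ = R₍25₎(1 + αΔT) = 0.5895 × (1 + 0.0041×111) = 0.8578 Ω
P = I²R = (2.31)² × 0.8578 = 4.58 W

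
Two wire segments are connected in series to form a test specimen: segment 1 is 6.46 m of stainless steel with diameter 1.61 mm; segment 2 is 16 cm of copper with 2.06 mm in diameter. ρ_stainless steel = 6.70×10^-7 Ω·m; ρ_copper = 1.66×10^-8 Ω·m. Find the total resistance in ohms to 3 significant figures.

2.13 Ω

Segment 1: A = π(d/2)² = π(8.0500e-04 m)² = 2.036e-06 m²
R₁ = ρL/A = (6.70×10^-7)(6.46)/(2.036e-06) = 2.126 Ω
Segment 2: A = π(d/2)² = π(1.0300e-03 m)² = 3.333e-06 m²
R₂ = (1.66×10^-8)(0.16)/(3.333e-06) = 7.969×10^-4 Ω
R = R₁ + R₂ = 2.13 Ω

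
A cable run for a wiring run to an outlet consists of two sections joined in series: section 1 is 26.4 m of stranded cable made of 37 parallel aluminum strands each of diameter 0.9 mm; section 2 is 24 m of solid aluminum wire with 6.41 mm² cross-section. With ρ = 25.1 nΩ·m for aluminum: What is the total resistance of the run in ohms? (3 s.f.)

0.122 Ω

ρ = 25.1 nΩ·m = 2.51×10^-8 Ω·m
Section 1: A_strand = π(4.5000e-04)² = 6.362e-07 m²; R₁ = ρL/(N·A_s) = (2.51×10^-8)(26.4)/(37×6.362e-07) = 0.02815 Ω
Section 2: A = 6.41 mm² = 6.410e-06 m²
R₂ = (2.51×10^-8)(24)/(6.410e-06) = 0.09398 Ω
R = R₁ + R₂ = 0.122 Ω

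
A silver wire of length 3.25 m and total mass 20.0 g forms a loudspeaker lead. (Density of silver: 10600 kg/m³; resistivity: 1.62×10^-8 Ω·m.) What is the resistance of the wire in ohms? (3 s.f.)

0.0907 Ω

A = m/(density·L) = 0.02/(10600×3.25) = 5.8055e-07 m²
R = ρL/A = (1.62×10^-8)(3.25)/(5.8055e-07) = 0.0907 Ω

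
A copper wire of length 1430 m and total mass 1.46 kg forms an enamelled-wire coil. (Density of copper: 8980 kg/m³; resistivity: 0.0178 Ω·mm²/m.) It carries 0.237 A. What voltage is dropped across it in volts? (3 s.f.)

53.1 V

ρ = 0.0178 Ω·mm²/m = 1.78×10^-8 Ω·m
A = m/(density·L) = 1.46/(8980×1430) = 1.1369e-07 m²
R = ρL/A = (1.78×10^-8)(1430)/(1.1369e-07) = 223.9 Ω
V = IR = 0.237 × 223.9 = 53.1 V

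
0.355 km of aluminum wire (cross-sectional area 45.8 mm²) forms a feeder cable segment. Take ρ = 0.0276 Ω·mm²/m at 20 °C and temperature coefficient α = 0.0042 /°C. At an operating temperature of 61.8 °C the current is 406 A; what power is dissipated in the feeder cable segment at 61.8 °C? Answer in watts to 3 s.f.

41500 W

ρ = 0.0276 Ω·mm²/m = 2.76×10^-8 Ω·m
A = 45.8 mm² = 4.580e-05 m²
R₍20₎ = ρL/A = (2.76×10^-8)(355)/(4.580e-05) = 0.2139 Ω
R₍61.8₎ = R₍20₎(1 + αΔT) = 0.2139 × (1 + 0.0042×41.8) = 0.2515 Ω
P = I²R = (406)² × 0.2515 = 41500 W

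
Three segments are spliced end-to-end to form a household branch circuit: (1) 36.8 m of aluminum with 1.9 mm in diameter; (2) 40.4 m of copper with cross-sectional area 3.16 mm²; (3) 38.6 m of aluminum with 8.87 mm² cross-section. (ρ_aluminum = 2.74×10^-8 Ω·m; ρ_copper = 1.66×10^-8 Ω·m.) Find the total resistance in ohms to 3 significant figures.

Seg 1: A = π(d/2)² = π(9.5000e-04 m)² = 2.835e-06 m²
R_1 = (2.74×10^-8)(36.8)/(2.835e-06) = 0.3556 Ω
Seg 2: A = 3.16 mm² = 3.160e-06 m²
R_2 = (1.66×10^-8)(40.4)/(3.160e-06) = 0.2122 Ω
Seg 3: A = 8.87 mm² = 8.870e-06 m²
R_3 = (2.74×10^-8)(38.6)/(8.870e-06) = 0.1192 Ω
R_total = R_1 + R_2 + R_3 = 0.687 Ω

0.687 Ω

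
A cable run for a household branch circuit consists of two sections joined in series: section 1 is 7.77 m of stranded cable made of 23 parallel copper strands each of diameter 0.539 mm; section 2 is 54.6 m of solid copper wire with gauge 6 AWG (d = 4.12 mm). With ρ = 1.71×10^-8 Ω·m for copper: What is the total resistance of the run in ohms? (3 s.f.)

0.0954 Ω

Section 1: A_strand = π(2.6950e-04)² = 2.282e-07 m²; R₁ = ρL/(N·A_s) = (1.71×10^-8)(7.77)/(23×2.282e-07) = 0.02532 Ω
Section 2: A = π(4.12/2 mm)² = π(2.0600e-03 m)² = 1.333e-05 m²
R₂ = (1.71×10^-8)(54.6)/(1.333e-05) = 0.07003 Ω
R = R₁ + R₂ = 0.0954 Ω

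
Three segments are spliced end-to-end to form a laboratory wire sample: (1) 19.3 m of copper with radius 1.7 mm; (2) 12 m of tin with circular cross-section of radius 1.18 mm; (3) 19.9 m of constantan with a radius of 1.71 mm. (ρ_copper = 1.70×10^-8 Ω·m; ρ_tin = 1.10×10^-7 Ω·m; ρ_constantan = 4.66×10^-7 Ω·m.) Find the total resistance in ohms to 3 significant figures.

Seg 1: A = πr² = π(1.7000e-03 m)² = 9.079e-06 m²
R_1 = (1.70×10^-8)(19.3)/(9.079e-06) = 0.03614 Ω
Seg 2: A = πr² = π(1.1800e-03 m)² = 4.374e-06 m²
R_2 = (1.10×10^-7)(12)/(4.374e-06) = 0.3018 Ω
Seg 3: A = πr² = π(1.7100e-03 m)² = 9.186e-06 m²
R_3 = (4.66×10^-7)(19.9)/(9.186e-06) = 1.009 Ω
R_total = R_1 + R_2 + R_3 = 1.35 Ω

1.35 Ω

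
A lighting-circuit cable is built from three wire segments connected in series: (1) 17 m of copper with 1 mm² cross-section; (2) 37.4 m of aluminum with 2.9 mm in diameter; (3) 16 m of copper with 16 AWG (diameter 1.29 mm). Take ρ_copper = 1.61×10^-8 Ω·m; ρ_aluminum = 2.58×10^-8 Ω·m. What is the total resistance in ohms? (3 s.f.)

Seg 1: A = 1 mm² = 1.000e-06 m²
R_1 = (1.61×10^-8)(17)/(1.000e-06) = 0.2737 Ω
Seg 2: A = π(d/2)² = π(1.4500e-03 m)² = 6.605e-06 m²
R_2 = (2.58×10^-8)(37.4)/(6.605e-06) = 0.1461 Ω
Seg 3: A = π(1.29/2 mm)² = π(6.4500e-04 m)² = 1.307e-06 m²
R_3 = (1.61×10^-8)(16)/(1.307e-06) = 0.1971 Ω
R_total = R_1 + R_2 + R_3 = 0.617 Ω

0.617 Ω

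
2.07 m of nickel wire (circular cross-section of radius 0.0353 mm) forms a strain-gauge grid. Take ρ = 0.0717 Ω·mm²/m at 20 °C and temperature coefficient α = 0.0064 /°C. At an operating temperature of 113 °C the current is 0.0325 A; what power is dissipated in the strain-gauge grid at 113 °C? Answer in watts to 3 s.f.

0.0639 W

ρ = 0.0717 Ω·mm²/m = 7.17×10^-8 Ω·m
A = πr² = π(3.5300e-05 m)² = 3.915e-09 m²
R₍20₎ = ρL/A = (7.17×10^-8)(2.07)/(3.915e-09) = 37.91 Ω
R₍113₎ = R₍20₎(1 + αΔT) = 37.91 × (1 + 0.0064×93) = 60.48 Ω
P = I²R = (0.0325)² × 60.48 = 0.0639 W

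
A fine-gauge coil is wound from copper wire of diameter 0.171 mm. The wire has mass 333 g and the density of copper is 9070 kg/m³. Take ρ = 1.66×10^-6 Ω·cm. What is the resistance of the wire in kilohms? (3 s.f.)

1.16 kΩ

ρ = 1.66×10^-6 Ω·cm = 1.66×10^-8 Ω·m
A = π(d/2)² = π(8.5500e-05 m)² = 2.2966e-08 m²
L = m/(density·A) = 0.333/(9070×2.2966e-08) = 1599 m
R = ρL/A = (1.66×10^-8)(1599)/(2.2966e-08) = 1.16 kΩ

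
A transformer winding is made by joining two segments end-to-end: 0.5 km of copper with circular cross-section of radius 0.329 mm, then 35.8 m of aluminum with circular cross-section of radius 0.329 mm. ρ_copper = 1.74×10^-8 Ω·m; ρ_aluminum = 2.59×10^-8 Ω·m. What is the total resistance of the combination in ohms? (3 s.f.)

28.3 Ω

Segment 1: A = πr² = π(3.2900e-04 m)² = 3.400e-07 m²
R₁ = ρL/A = (1.74×10^-8)(500)/(3.400e-07) = 25.58 Ω
R₂ = (2.59×10^-8)(35.8)/(3.400e-07) = 2.727 Ω
R = R₁ + R₂ = 28.3 Ω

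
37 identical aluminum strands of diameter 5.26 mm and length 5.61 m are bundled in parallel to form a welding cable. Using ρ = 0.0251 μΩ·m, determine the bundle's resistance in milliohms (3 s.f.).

0.175 mΩ

ρ = 0.0251 μΩ·m = 2.51×10^-8 Ω·m
A_strand = π(2.6300e-03 m)² = 2.173e-05 m²
R_strand = ρL/A = (2.51×10^-8)(5.61)/(2.173e-05) = 0.00648 Ω
R_total = R_strand/N = 0.00648/37 = 0.175 mΩ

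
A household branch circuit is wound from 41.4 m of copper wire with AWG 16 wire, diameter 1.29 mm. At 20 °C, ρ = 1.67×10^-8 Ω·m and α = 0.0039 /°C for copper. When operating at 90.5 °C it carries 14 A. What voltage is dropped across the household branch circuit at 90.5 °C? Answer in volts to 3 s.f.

A = π(1.29/2 mm)² = π(6.4500e-04 m)² = 1.307e-06 m²
R₍20₎ = ρL/A = (1.67×10^-8)(41.4)/(1.307e-06) = 0.529 Ω
R₍90.5₎ = R₍20₎(1 + αΔT) = 0.529 × (1 + 0.0039×70.5) = 0.6744 Ω
V = IR = 14 × 0.6744 = 9.44 V

9.44 V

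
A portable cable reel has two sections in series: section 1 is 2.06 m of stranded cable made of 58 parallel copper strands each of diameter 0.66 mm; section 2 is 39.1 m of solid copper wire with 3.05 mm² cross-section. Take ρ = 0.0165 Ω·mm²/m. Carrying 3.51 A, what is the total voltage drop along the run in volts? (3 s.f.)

ρ = 0.0165 Ω·mm²/m = 1.65×10^-8 Ω·m
Section 1: A_strand = π(3.3000e-04)² = 3.421e-07 m²; R₁ = ρL/(N·A_s) = (1.65×10^-8)(2.06)/(58×3.421e-07) = 0.001713 Ω
Section 2: A = 3.05 mm² = 3.050e-06 m²
R₂ = (1.65×10^-8)(39.1)/(3.050e-06) = 0.2115 Ω
R = R₁ + R₂ = 0.2132 Ω
V = IR = 3.51 × 0.2132 = 0.748 V

0.748 V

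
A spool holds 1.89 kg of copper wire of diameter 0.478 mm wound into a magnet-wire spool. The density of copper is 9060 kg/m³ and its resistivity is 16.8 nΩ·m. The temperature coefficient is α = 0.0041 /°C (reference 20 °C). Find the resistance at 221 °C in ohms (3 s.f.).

199 Ω

ρ = 16.8 nΩ·m = 1.68×10^-8 Ω·m
A = π(d/2)² = π(2.3900e-04 m)² = 1.7945e-07 m²
L = m/(density·A) = 1.89/(9060×1.7945e-07) = 1162 m
R = ρL/A = (1.68×10^-8)(1162)/(1.7945e-07) = 108.8 Ω
R(221 °C) = 108.8 × (1 + 0.0041×201) = 199 Ω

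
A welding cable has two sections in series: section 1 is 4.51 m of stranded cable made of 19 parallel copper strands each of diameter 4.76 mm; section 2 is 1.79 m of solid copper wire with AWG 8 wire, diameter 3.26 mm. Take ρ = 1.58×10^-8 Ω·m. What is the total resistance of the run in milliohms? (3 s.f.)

Section 1: A_strand = π(2.3800e-03)² = 1.780e-05 m²; R₁ = ρL/(N·A_s) = (1.58×10^-8)(4.51)/(19×1.780e-05) = 2.108×10^-4 Ω
Section 2: A = π(3.26/2 mm)² = π(1.6300e-03 m)² = 8.347e-06 m²
R₂ = (1.58×10^-8)(1.79)/(8.347e-06) = 0.003388 Ω
R = R₁ + R₂ = 3.60 mΩ

3.60 mΩ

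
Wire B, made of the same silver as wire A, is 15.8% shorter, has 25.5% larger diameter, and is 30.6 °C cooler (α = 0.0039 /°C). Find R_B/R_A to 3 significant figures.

R ∝ ρL/d² with ρ ∝ (1+αΔT), so R_B/R_A = (1 − 15.8/100) × (1 + 25.5/100)⁻² × (1 − 0.0039×30.6)
= 0.842 × 0.6349 × 0.8807 = 0.471

0.471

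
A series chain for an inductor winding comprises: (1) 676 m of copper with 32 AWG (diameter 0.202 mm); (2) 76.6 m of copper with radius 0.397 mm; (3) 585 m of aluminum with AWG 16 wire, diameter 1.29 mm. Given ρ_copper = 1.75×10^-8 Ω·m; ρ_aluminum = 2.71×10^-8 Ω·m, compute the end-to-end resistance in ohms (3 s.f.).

Seg 1: A = π(0.202/2 mm)² = π(1.0100e-04 m)² = 3.205e-08 m²
R_1 = (1.75×10^-8)(676)/(3.205e-08) = 369.1 Ω
Seg 2: A = πr² = π(3.9700e-04 m)² = 4.951e-07 m²
R_2 = (1.75×10^-8)(76.6)/(4.951e-07) = 2.707 Ω
Seg 3: A = π(1.29/2 mm)² = π(6.4500e-04 m)² = 1.307e-06 m²
R_3 = (2.71×10^-8)(585)/(1.307e-06) = 12.13 Ω
R_total = R_1 + R_2 + R_3 = 384 Ω

384 Ω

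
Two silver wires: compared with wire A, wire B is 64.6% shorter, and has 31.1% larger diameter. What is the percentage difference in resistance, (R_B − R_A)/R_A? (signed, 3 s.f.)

-79.4%

R ∝ L/d², so R_B/R_A = (1 − 64.6/100) × (1 + 31.1/100)⁻²
= 0.354 × 0.5818 = 0.206
(R_B − R_A)/R_A = 0.206 − 1 = -79.4%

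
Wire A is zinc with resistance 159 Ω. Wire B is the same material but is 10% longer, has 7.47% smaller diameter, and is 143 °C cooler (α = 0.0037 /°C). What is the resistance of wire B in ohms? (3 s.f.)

96.2 Ω

R ∝ ρL/d² with ρ ∝ (1+αΔT), so R_B/R_A = (1 + 10/100) × (1 − 7.47/100)⁻² × (1 − 0.0037×143)
= 1.1 × 1.168 × 0.4709 = 0.605
R_B = 0.605 × 159 = 96.2 Ω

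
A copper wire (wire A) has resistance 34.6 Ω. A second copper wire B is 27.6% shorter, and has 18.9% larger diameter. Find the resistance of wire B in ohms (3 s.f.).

17.7 Ω

R ∝ L/d², so R_B/R_A = (1 − 27.6/100) × (1 + 18.9/100)⁻²
= 0.724 × 0.7074 = 0.5121
R_B = 0.5121 × 34.6 = 17.7 Ω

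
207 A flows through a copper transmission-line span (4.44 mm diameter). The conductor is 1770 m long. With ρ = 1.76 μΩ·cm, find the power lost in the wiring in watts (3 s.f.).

ρ = 1.76 μΩ·cm = 1.76×10^-8 Ω·m
A = π(d/2)² = π(2.2200e-03 m)² = 1.548e-05 m²
R = ρL/A = (1.76×10^-8)(1770)/(1.548e-05) = 2.012 Ω
P = I²R = (207)² × 2.012 = 86200 W

86200 W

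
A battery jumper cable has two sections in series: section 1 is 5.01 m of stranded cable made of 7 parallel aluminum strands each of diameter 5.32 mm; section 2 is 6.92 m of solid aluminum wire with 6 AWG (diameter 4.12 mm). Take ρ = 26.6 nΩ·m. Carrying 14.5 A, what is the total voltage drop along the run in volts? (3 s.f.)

ρ = 26.6 nΩ·m = 2.66×10^-8 Ω·m
Section 1: A_strand = π(2.6600e-03)² = 2.223e-05 m²; R₁ = ρL/(N·A_s) = (2.66×10^-8)(5.01)/(7×2.223e-05) = 8.565×10^-4 Ω
Section 2: A = π(4.12/2 mm)² = π(2.0600e-03 m)² = 1.333e-05 m²
R₂ = (2.66×10^-8)(6.92)/(1.333e-05) = 0.01381 Ω
R = R₁ + R₂ = 0.01466 Ω
V = IR = 14.5 × 0.01466 = 0.213 V

0.213 V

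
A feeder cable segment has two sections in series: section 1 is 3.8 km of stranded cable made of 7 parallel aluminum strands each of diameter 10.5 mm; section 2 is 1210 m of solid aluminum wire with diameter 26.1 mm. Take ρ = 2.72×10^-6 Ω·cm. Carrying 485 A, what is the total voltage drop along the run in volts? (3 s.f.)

ρ = 2.72×10^-6 Ω·cm = 2.72×10^-8 Ω·m
Section 1: A_strand = π(5.2500e-03)² = 8.659e-05 m²; R₁ = ρL/(N·A_s) = (2.72×10^-8)(3800)/(7×8.659e-05) = 0.1705 Ω
Section 2: A = π(d/2)² = π(1.3050e-02 m)² = 5.350e-04 m²
R₂ = (2.72×10^-8)(1210)/(5.350e-04) = 0.06152 Ω
R = R₁ + R₂ = 0.232 Ω
V = IR = 485 × 0.232 = 113 V

113 V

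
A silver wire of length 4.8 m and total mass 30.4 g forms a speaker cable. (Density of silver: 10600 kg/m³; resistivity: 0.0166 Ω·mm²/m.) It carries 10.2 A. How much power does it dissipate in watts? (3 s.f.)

ρ = 0.0166 Ω·mm²/m = 1.66×10^-8 Ω·m
A = m/(density·L) = 0.0304/(10600×4.8) = 5.9748e-07 m²
R = ρL/A = (1.66×10^-8)(4.8)/(5.9748e-07) = 0.1334 Ω
P = I²R = (10.2)² × 0.1334 = 13.9 W

13.9 W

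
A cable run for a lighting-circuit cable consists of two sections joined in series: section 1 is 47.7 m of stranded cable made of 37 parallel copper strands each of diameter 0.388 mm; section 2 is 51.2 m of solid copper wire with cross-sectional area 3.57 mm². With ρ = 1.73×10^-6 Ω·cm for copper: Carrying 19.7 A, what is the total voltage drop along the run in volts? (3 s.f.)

8.60 V

ρ = 1.73×10^-6 Ω·cm = 1.73×10^-8 Ω·m
Section 1: A_strand = π(1.9400e-04)² = 1.182e-07 m²; R₁ = ρL/(N·A_s) = (1.73×10^-8)(47.7)/(37×1.182e-07) = 0.1886 Ω
Section 2: A = 3.57 mm² = 3.570e-06 m²
R₂ = (1.73×10^-8)(51.2)/(3.570e-06) = 0.2481 Ω
R = R₁ + R₂ = 0.4367 Ω
V = IR = 19.7 × 0.4367 = 8.60 V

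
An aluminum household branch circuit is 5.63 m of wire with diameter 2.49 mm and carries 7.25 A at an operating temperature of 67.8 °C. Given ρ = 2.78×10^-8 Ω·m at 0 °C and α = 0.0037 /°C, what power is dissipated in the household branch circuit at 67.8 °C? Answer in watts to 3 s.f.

A = π(d/2)² = π(1.2450e-03 m)² = 4.870e-06 m²
R₍0₎ = ρL/A = (2.78×10^-8)(5.63)/(4.870e-06) = 0.03214 Ω
R₍67.8₎ = R₍0₎(1 + αΔT) = 0.03214 × (1 + 0.0037×67.8) = 0.0402 Ω
P = I²R = (7.25)² × 0.0402 = 2.11 W

2.11 W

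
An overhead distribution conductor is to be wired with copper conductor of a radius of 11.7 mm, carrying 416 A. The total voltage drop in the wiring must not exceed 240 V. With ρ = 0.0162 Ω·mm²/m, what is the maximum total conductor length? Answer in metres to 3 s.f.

ρ = 0.0162 Ω·mm²/m = 1.62×10^-8 Ω·m
A = πr² = π(1.1700e-02 m)² = 4.301e-04 m²
L_max = V_max·A/(1·ρI) = (240)(4.301e-04)/(1.62×10^-8×416) = 15300 m

15300 m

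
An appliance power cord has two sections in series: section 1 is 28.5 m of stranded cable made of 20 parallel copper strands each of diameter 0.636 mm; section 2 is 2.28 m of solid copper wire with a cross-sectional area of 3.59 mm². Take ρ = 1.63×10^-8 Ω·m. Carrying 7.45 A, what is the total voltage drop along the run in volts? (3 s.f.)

0.622 V

Section 1: A_strand = π(3.1800e-04)² = 3.177e-07 m²; R₁ = ρL/(N·A_s) = (1.63×10^-8)(28.5)/(20×3.177e-07) = 0.07311 Ω
Section 2: A = 3.59 mm² = 3.590e-06 m²
R₂ = (1.63×10^-8)(2.28)/(3.590e-06) = 0.01035 Ω
R = R₁ + R₂ = 0.08347 Ω
V = IR = 7.45 × 0.08347 = 0.622 V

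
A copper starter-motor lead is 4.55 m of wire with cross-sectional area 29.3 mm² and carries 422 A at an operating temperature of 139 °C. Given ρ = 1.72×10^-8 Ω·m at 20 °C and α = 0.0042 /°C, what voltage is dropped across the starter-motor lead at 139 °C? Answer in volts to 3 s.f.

A = 29.3 mm² = 2.930e-05 m²
R₍20₎ = ρL/A = (1.72×10^-8)(4.55)/(2.930e-05) = 0.002671 Ω
R₍139₎ = R₍20₎(1 + αΔT) = 0.002671 × (1 + 0.0042×119) = 0.004006 Ω
V = IR = 422 × 0.004006 = 1.69 V

1.69 V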